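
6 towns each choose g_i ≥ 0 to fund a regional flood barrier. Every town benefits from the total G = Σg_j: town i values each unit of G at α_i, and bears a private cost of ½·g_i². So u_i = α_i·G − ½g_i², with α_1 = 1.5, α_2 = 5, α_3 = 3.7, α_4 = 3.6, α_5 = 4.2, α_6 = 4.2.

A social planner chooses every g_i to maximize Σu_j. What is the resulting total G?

133.2

Planner FOC: ∂(Σu_j)/∂g_i = (Σα_j) − g_i = 0, so g_i^SO = Σα_j = 22.2 for every i; G^SO = 133.2.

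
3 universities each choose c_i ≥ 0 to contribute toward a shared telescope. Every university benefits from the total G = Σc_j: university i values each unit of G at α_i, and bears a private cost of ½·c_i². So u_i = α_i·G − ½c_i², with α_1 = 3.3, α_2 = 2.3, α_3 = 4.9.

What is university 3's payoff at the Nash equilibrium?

University i's FOC: ∂u_i/∂c_i = α_i − c_i = 0, so c_i* = α_i.
NE contributions = (3.3, 2.3, 4.9); G = 10.5.
u_3 = α_3·G − ½·(c_3)² = 4.9·10.5 − ½·4.9² = 39.445.

39.445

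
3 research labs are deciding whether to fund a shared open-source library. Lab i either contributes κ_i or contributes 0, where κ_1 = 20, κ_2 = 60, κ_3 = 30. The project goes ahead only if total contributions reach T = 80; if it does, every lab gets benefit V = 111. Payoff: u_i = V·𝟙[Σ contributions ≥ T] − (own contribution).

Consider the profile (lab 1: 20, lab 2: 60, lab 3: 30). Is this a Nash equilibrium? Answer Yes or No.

No

Total = 110 ≥ 80: provided.
Lab 1 (pledges 20, payoff 91): dropping to 0 → total 90, payoff 111. Profitable deviation.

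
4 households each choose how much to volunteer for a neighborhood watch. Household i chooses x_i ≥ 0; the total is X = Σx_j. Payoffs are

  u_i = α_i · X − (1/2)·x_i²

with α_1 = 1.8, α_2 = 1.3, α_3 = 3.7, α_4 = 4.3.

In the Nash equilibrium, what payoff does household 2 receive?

13.585

Household i's FOC: ∂u_i/∂x_i = α_i − x_i = 0, so x_i* = α_i.
NE contributions = (1.8, 1.3, 3.7, 4.3); X = 11.1.
u_2 = α_2·X − ½·(x_2)² = 1.3·11.1 − ½·1.3² = 13.585.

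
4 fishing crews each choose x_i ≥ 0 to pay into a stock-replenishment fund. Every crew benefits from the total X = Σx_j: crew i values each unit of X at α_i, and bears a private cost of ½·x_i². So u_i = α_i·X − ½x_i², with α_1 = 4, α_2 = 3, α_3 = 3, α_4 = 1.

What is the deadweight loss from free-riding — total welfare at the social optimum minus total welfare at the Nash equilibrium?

Crew i's FOC: ∂u_i/∂x_i = α_i − x_i = 0, so x_i* = α_i.
NE contributions = (4, 3, 3, 1); X = 11.
W^NE = (Σα)·X − ½Σα_i² = 11² − ½·35 = 103.5.
Planner sets x_i = Σα_j = 11 for every i, so X^SO = 4·11 = 44.
W^SO = (Σα)·X^SO − ½·4·(Σα)² = (4/2)·11² = 242.
Deadweight loss = W^SO − W^NE = 138.5.

138.5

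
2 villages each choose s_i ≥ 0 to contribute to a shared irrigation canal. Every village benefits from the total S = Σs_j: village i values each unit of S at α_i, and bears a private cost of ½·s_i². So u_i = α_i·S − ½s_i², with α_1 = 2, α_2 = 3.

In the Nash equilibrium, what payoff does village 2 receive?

Village i's FOC: ∂u_i/∂s_i = α_i − s_i = 0, so s_i* = α_i.
NE contributions = (2, 3); S = 5.
u_2 = α_2·S − ½·(s_2)² = 3·5 − ½·3² = 10.5.

10.5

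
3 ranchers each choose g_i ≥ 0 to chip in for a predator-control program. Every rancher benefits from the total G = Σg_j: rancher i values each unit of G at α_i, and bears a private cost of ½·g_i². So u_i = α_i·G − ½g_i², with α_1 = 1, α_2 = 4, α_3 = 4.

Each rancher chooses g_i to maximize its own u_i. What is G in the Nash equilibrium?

9

Rancher i's FOC: ∂u_i/∂g_i = α_i − g_i = 0, so g_i* = α_i.
NE contributions = (1, 4, 4); G = 9.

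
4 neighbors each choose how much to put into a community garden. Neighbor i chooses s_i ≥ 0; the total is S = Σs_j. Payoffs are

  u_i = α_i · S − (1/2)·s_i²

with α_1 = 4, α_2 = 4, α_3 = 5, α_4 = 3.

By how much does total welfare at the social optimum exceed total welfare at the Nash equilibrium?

Neighbor i's FOC: ∂u_i/∂s_i = α_i − s_i = 0, so s_i* = α_i.
NE contributions = (4, 4, 5, 3); S = 16.
W^NE = (Σα)·S − ½Σα_i² = 16² − ½·66 = 223.
Planner sets s_i = Σα_j = 16 for every i, so S^SO = 4·16 = 64.
W^SO = (Σα)·S^SO − ½·4·(Σα)² = (4/2)·16² = 512.
Deadweight loss = W^SO − W^NE = 289.

289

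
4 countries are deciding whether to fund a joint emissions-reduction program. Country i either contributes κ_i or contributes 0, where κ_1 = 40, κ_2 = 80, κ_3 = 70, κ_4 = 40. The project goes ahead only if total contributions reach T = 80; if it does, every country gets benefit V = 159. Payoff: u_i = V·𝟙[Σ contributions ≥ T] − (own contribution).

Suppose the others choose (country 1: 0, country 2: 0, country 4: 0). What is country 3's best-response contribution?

0

Others' total = 0. Even contributing 70 gives 70 < 80: no benefit either way.
Best response: 0.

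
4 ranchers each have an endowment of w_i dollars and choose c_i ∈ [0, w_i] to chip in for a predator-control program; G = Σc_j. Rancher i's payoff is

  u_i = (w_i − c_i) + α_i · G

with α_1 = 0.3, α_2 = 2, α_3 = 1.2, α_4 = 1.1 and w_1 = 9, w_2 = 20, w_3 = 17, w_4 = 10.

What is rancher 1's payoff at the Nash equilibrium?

∂u_i/∂c_i = α_i − 1, so rancher i contributes w_i if α_i > 1, else 0.
α_i > 1 for i ∈ {2, 3, 4}; NE contributions (0, 20, 17, 10), G = 47.
u_1 = (9 − 0) + 0.3·47 = 23.1.

23.1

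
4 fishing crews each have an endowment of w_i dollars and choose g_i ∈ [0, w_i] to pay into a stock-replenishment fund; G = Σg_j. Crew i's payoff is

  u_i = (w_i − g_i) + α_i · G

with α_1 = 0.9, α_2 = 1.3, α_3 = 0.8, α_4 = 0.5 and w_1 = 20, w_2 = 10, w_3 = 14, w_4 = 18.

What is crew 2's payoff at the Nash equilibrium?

13

∂u_i/∂g_i = α_i − 1, so crew i contributes w_i if α_i > 1, else 0.
α_i > 1 for i ∈ {2}; NE contributions (0, 10, 0, 0), G = 10.
u_2 = (10 − 10) + 1.3·10 = 13.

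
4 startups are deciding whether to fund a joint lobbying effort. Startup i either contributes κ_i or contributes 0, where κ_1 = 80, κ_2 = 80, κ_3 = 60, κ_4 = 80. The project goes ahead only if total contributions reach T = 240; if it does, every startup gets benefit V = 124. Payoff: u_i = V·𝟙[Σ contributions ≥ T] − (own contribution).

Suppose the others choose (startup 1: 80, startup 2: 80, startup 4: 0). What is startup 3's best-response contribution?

0

Others' total = 160. Even contributing 60 gives 220 < 240: no benefit either way.
Best response: 0.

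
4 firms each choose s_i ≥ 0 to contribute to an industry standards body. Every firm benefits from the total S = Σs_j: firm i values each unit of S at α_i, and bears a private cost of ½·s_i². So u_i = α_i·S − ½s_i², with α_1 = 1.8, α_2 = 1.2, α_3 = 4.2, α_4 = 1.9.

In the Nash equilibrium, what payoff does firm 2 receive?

Firm i's FOC: ∂u_i/∂s_i = α_i − s_i = 0, so s_i* = α_i.
NE contributions = (1.8, 1.2, 4.2, 1.9); S = 9.1.
u_2 = α_2·S − ½·(s_2)² = 1.2·9.1 − ½·1.2² = 10.2.

10.2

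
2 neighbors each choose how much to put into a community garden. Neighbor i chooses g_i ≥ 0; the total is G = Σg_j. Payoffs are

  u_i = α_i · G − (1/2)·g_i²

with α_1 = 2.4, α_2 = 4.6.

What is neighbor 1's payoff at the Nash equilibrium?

13.92

Neighbor i's FOC: ∂u_i/∂g_i = α_i − g_i = 0, so g_i* = α_i.
NE contributions = (2.4, 4.6); G = 7.
u_1 = α_1·G − ½·(g_1)² = 2.4·7 − ½·2.4² = 13.92.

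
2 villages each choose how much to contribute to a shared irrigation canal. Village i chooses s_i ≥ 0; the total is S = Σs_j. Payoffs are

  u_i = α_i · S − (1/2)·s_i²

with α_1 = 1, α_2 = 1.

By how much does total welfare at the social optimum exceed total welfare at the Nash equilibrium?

Village i's FOC: ∂u_i/∂s_i = α_i − s_i = 0, so s_i* = α_i.
NE contributions = (1, 1); S = 2.
W^NE = (Σα)·S − ½Σα_i² = 2² − ½·2 = 3.
Planner sets s_i = Σα_j = 2 for every i, so S^SO = 2·2 = 4.
W^SO = (Σα)·S^SO − ½·2·(Σα)² = (2/2)·2² = 4.
Deadweight loss = W^SO − W^NE = 1.

1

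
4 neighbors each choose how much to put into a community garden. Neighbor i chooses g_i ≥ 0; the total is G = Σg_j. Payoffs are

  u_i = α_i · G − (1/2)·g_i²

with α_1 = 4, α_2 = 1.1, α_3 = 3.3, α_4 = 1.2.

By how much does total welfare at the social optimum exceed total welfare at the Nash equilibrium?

Neighbor i's FOC: ∂u_i/∂g_i = α_i − g_i = 0, so g_i* = α_i.
NE contributions = (4, 1.1, 3.3, 1.2); G = 9.6.
W^NE = (Σα)·G − ½Σα_i² = 9.6² − ½·29.54 = 77.39.
Planner sets g_i = Σα_j = 9.6 for every i, so G^SO = 4·9.6 = 38.4.
W^SO = (Σα)·G^SO − ½·4·(Σα)² = (4/2)·9.6² = 184.32.
Deadweight loss = W^SO − W^NE = 106.93.

106.93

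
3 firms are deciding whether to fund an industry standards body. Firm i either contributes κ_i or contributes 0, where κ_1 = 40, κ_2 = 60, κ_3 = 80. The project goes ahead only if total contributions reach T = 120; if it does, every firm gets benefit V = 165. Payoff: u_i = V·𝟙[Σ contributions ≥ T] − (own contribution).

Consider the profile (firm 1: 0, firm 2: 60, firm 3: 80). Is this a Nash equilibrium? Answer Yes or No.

Yes

Total = 140 ≥ 120: provided.
Firm 1 (pledges 0, payoff 165): pledging 40 → total 180, payoff 125. No gain.
Firm 2 (pledges 60, payoff 105): dropping to 0 → total 80, payoff 0. No gain.
Firm 3 (pledges 80, payoff 85): dropping to 0 → total 60, payoff 0. No gain.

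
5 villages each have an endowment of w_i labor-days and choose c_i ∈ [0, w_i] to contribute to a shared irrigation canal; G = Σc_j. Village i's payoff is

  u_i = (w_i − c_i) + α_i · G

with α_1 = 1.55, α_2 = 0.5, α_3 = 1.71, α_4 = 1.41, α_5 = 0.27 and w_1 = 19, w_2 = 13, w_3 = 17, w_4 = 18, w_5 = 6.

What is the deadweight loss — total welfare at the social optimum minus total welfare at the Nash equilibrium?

∂u_i/∂c_i = α_i − 1, so village i contributes w_i if α_i > 1, else 0.
α_i > 1 for i ∈ {1, 3, 4}; NE contributions (19, 0, 17, 18, 0), G = 54.
W^NE = Σw_i − G^NE + (Σα_i)·G^NE = 73 + 4.44·54 = 312.76.
Planner: ∂(Σu_j)/∂c_i = Σα_j − 1 = 4.44 > 0, so everyone contributes w_i; G^SO = 73, W^SO = 73 + 4.44·73 = 397.12.
Deadweight loss = 84.36.

84.36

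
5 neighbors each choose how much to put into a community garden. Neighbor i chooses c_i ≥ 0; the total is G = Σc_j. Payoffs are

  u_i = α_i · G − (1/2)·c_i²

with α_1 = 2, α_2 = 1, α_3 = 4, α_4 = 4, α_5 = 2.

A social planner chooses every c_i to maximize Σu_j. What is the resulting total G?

65

Planner FOC: ∂(Σu_j)/∂c_i = (Σα_j) − c_i = 0, so c_i^SO = Σα_j = 13 for every i; G^SO = 65.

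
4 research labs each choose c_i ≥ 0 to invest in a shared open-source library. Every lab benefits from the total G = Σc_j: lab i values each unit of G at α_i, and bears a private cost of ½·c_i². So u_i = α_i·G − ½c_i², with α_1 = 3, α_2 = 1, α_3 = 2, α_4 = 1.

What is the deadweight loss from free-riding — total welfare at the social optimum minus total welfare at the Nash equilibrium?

Lab i's FOC: ∂u_i/∂c_i = α_i − c_i = 0, so c_i* = α_i.
NE contributions = (3, 1, 2, 1); G = 7.
W^NE = (Σα)·G − ½Σα_i² = 7² − ½·15 = 41.5.
Planner sets c_i = Σα_j = 7 for every i, so G^SO = 4·7 = 28.
W^SO = (Σα)·G^SO − ½·4·(Σα)² = (4/2)·7² = 98.
Deadweight loss = W^SO − W^NE = 56.5.

56.5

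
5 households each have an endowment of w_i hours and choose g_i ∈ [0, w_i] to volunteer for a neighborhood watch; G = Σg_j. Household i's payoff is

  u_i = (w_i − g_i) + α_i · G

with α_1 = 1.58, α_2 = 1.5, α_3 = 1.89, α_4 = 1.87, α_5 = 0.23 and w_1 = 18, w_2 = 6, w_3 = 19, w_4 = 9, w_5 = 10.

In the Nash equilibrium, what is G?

∂u_i/∂g_i = α_i − 1, so household i contributes w_i if α_i > 1, else 0.
α_i > 1 for i ∈ {1, 2, 3, 4}; NE contributions (18, 6, 19, 9, 0), G = 52.

52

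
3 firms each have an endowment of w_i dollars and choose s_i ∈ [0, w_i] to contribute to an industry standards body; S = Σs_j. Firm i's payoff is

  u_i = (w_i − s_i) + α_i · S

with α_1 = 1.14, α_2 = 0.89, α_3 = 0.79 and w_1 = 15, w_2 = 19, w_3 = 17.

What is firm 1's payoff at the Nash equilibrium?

17.1

∂u_i/∂s_i = α_i − 1, so firm i contributes w_i if α_i > 1, else 0.
α_i > 1 for i ∈ {1}; NE contributions (15, 0, 0), S = 15.
u_1 = (15 − 15) + 1.14·15 = 17.1.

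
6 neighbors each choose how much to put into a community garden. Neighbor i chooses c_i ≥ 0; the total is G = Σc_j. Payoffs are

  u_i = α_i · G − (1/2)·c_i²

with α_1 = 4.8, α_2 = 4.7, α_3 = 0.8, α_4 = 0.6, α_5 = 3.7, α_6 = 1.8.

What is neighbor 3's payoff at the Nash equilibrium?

12.8

Neighbor i's FOC: ∂u_i/∂c_i = α_i − c_i = 0, so c_i* = α_i.
NE contributions = (4.8, 4.7, 0.8, 0.6, 3.7, 1.8); G = 16.4.
u_3 = α_3·G − ½·(c_3)² = 0.8·16.4 − ½·0.8² = 12.8.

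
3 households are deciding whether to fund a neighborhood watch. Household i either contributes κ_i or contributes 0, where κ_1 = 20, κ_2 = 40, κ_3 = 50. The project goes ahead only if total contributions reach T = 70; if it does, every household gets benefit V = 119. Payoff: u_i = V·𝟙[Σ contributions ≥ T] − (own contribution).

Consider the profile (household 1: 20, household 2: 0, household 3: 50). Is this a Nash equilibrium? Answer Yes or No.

Total = 70 ≥ 70: provided.
Household 1 (pledges 20, payoff 99): dropping to 0 → total 50, payoff 0. No gain.
Household 2 (pledges 0, payoff 119): pledging 40 → total 110, payoff 79. No gain.
Household 3 (pledges 50, payoff 69): dropping to 0 → total 20, payoff 0. No gain.

Yes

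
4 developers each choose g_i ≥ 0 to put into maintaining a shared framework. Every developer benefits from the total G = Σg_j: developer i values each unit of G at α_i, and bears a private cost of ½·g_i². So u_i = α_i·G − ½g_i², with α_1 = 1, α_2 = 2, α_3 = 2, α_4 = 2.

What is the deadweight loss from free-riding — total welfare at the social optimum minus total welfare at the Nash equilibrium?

55.5

Developer i's FOC: ∂u_i/∂g_i = α_i − g_i = 0, so g_i* = α_i.
NE contributions = (1, 2, 2, 2); G = 7.
W^NE = (Σα)·G − ½Σα_i² = 7² − ½·13 = 42.5.
Planner sets g_i = Σα_j = 7 for every i, so G^SO = 4·7 = 28.
W^SO = (Σα)·G^SO − ½·4·(Σα)² = (4/2)·7² = 98.
Deadweight loss = W^SO − W^NE = 55.5.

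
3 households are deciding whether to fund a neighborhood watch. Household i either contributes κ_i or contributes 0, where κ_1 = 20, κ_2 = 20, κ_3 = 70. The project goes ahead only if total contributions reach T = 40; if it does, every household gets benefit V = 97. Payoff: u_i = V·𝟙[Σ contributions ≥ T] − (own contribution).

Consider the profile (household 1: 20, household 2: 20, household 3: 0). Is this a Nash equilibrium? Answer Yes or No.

Yes

Total = 40 ≥ 40: provided.
Household 1 (pledges 20, payoff 77): dropping to 0 → total 20, payoff 0. No gain.
Household 2 (pledges 20, payoff 77): dropping to 0 → total 20, payoff 0. No gain.
Household 3 (pledges 0, payoff 97): pledging 70 → total 110, payoff 27. No gain.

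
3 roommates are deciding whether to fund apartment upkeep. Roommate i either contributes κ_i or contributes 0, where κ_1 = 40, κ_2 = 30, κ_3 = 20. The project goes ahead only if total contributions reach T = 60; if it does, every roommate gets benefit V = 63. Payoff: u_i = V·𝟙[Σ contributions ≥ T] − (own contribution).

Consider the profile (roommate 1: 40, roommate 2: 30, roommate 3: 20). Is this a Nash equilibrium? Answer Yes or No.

No

Total = 90 ≥ 60: provided.
Roommate 1 (pledges 40, payoff 23): dropping to 0 → total 50, payoff 0. No gain.
Roommate 2 (pledges 30, payoff 33): dropping to 0 → total 60, payoff 63. Profitable deviation.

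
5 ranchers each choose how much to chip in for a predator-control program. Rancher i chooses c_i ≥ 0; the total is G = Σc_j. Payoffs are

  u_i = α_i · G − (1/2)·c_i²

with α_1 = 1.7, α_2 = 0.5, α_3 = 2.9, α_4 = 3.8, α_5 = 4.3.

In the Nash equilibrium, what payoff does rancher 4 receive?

42.94

Rancher i's FOC: ∂u_i/∂c_i = α_i − c_i = 0, so c_i* = α_i.
NE contributions = (1.7, 0.5, 2.9, 3.8, 4.3); G = 13.2.
u_4 = α_4·G − ½·(c_4)² = 3.8·13.2 − ½·3.8² = 42.94.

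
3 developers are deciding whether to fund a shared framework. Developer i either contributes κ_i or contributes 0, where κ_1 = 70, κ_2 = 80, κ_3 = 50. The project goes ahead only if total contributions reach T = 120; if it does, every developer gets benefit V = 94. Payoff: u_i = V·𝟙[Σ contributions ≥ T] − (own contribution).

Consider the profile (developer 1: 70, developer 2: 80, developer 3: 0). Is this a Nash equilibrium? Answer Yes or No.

Total = 150 ≥ 120: provided.
Developer 1 (pledges 70, payoff 24): dropping to 0 → total 80, payoff 0. No gain.
Developer 2 (pledges 80, payoff 14): dropping to 0 → total 70, payoff 0. No gain.
Developer 3 (pledges 0, payoff 94): pledging 50 → total 200, payoff 44. No gain.

Yes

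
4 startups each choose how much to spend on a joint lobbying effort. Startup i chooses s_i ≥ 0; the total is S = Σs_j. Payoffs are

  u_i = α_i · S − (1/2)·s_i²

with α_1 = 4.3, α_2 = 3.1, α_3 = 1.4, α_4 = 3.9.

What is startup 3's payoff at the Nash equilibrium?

16.8

Startup i's FOC: ∂u_i/∂s_i = α_i − s_i = 0, so s_i* = α_i.
NE contributions = (4.3, 3.1, 1.4, 3.9); S = 12.7.
u_3 = α_3·S − ½·(s_3)² = 1.4·12.7 − ½·1.4² = 16.8.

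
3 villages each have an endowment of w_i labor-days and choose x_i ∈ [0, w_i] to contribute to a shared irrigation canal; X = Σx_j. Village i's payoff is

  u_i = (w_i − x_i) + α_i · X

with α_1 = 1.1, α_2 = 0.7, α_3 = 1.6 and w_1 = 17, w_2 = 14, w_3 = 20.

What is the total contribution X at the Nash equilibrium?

37

∂u_i/∂x_i = α_i − 1, so village i contributes w_i if α_i > 1, else 0.
α_i > 1 for i ∈ {1, 3}; NE contributions (17, 0, 20), X = 37.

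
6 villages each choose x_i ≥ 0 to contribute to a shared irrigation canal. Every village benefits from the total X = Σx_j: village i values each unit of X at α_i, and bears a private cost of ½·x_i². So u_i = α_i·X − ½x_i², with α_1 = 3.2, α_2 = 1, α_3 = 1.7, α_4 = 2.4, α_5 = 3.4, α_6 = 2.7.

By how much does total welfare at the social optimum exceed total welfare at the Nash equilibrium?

Village i's FOC: ∂u_i/∂x_i = α_i − x_i = 0, so x_i* = α_i.
NE contributions = (3.2, 1, 1.7, 2.4, 3.4, 2.7); X = 14.4.
W^NE = (Σα)·X − ½Σα_i² = 14.4² − ½·38.74 = 187.99.
Planner sets x_i = Σα_j = 14.4 for every i, so X^SO = 6·14.4 = 86.4.
W^SO = (Σα)·X^SO − ½·6·(Σα)² = (6/2)·14.4² = 622.08.
Deadweight loss = W^SO − W^NE = 434.09.

434.09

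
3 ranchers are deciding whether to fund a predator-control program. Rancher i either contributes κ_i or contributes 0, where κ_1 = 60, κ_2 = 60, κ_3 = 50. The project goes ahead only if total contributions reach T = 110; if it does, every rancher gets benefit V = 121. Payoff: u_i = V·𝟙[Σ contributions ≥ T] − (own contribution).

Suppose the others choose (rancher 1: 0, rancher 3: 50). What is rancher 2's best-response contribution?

60

Others' total = 50. Contributing 60 brings total to 110 ≥ 110: gain V − κ_2 = 61.
Best response: 60.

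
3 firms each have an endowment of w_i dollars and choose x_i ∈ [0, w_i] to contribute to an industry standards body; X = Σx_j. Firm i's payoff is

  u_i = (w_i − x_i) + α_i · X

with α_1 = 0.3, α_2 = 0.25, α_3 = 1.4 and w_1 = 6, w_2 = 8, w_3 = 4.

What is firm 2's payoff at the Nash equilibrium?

∂u_i/∂x_i = α_i − 1, so firm i contributes w_i if α_i > 1, else 0.
α_i > 1 for i ∈ {3}; NE contributions (0, 0, 4), X = 4.
u_2 = (8 − 0) + 0.25·4 = 9.

9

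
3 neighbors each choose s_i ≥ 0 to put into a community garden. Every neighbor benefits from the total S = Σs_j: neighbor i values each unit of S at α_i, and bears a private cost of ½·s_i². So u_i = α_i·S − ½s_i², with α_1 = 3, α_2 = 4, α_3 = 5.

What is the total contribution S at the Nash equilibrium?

Neighbor i's FOC: ∂u_i/∂s_i = α_i − s_i = 0, so s_i* = α_i.
NE contributions = (3, 4, 5); S = 12.

12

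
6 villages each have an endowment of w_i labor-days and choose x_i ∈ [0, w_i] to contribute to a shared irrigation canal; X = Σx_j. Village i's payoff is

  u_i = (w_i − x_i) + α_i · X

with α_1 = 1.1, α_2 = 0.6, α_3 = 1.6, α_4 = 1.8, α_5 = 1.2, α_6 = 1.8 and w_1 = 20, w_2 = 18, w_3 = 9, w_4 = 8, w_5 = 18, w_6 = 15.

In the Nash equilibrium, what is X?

70

∂u_i/∂x_i = α_i − 1, so village i contributes w_i if α_i > 1, else 0.
α_i > 1 for i ∈ {1, 3, 4, 5, 6}; NE contributions (20, 0, 9, 8, 18, 15), X = 70.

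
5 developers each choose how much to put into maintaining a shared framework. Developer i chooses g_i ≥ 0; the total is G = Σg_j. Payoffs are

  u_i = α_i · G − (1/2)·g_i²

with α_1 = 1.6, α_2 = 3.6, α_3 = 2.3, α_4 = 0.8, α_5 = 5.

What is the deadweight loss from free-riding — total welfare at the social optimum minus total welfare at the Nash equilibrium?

288.56

Developer i's FOC: ∂u_i/∂g_i = α_i − g_i = 0, so g_i* = α_i.
NE contributions = (1.6, 3.6, 2.3, 0.8, 5); G = 13.3.
W^NE = (Σα)·G − ½Σα_i² = 13.3² − ½·46.45 = 153.665.
Planner sets g_i = Σα_j = 13.3 for every i, so G^SO = 5·13.3 = 66.5.
W^SO = (Σα)·G^SO − ½·5·(Σα)² = (5/2)·13.3² = 442.225.
Deadweight loss = W^SO − W^NE = 288.56.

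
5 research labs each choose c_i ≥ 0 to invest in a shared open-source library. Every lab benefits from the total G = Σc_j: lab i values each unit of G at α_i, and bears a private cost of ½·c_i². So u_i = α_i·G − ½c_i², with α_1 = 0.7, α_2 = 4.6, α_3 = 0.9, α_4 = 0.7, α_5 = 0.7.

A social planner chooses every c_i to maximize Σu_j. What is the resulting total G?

38

Planner FOC: ∂(Σu_j)/∂c_i = (Σα_j) − c_i = 0, so c_i^SO = Σα_j = 7.6 for every i; G^SO = 38.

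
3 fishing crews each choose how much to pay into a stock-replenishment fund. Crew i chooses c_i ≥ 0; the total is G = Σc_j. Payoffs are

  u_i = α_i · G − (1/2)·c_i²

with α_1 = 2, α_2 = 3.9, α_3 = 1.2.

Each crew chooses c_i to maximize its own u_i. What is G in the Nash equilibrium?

Crew i's FOC: ∂u_i/∂c_i = α_i − c_i = 0, so c_i* = α_i.
NE contributions = (2, 3.9, 1.2); G = 7.1.

7.1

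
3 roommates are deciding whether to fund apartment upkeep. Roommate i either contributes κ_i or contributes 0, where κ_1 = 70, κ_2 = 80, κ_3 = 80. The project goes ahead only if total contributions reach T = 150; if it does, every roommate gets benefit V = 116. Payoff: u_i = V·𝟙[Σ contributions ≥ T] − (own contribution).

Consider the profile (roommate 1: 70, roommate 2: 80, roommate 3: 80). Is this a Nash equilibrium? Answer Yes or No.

No

Total = 230 ≥ 150: provided.
Roommate 1 (pledges 70, payoff 46): dropping to 0 → total 160, payoff 116. Profitable deviation.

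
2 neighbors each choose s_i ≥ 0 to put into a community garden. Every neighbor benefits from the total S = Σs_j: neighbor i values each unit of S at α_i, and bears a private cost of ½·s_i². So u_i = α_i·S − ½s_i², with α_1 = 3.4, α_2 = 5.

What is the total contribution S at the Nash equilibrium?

Neighbor i's FOC: ∂u_i/∂s_i = α_i − s_i = 0, so s_i* = α_i.
NE contributions = (3.4, 5); S = 8.4.

8.4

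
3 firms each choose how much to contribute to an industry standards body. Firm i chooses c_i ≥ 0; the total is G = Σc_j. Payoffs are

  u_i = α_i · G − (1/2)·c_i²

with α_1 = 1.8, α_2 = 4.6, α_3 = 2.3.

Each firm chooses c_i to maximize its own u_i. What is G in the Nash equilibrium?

8.7

Firm i's FOC: ∂u_i/∂c_i = α_i − c_i = 0, so c_i* = α_i.
NE contributions = (1.8, 4.6, 2.3); G = 8.7.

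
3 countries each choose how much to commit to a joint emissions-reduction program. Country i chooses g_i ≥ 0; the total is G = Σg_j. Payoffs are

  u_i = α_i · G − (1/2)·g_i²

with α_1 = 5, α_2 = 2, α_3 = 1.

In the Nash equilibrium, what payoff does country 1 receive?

Country i's FOC: ∂u_i/∂g_i = α_i − g_i = 0, so g_i* = α_i.
NE contributions = (5, 2, 1); G = 8.
u_1 = α_1·G − ½·(g_1)² = 5·8 − ½·5² = 27.5.

27.5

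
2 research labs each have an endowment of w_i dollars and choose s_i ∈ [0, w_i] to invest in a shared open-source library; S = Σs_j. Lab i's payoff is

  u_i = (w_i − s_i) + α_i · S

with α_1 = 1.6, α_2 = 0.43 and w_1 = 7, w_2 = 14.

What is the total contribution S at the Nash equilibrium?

7

∂u_i/∂s_i = α_i − 1, so lab i contributes w_i if α_i > 1, else 0.
α_i > 1 for i ∈ {1}; NE contributions (7, 0), S = 7.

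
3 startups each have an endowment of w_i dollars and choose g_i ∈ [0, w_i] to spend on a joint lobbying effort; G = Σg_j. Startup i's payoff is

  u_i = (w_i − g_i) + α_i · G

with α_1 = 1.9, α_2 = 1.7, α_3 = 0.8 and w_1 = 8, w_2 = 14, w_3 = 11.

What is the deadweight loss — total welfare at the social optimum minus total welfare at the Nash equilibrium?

∂u_i/∂g_i = α_i − 1, so startup i contributes w_i if α_i > 1, else 0.
α_i > 1 for i ∈ {1, 2}; NE contributions (8, 14, 0), G = 22.
W^NE = Σw_i − G^NE + (Σα_i)·G^NE = 33 + 3.4·22 = 107.8.
Planner: ∂(Σu_j)/∂g_i = Σα_j − 1 = 3.4 > 0, so everyone contributes w_i; G^SO = 33, W^SO = 33 + 3.4·33 = 145.2.
Deadweight loss = 37.4.

37.4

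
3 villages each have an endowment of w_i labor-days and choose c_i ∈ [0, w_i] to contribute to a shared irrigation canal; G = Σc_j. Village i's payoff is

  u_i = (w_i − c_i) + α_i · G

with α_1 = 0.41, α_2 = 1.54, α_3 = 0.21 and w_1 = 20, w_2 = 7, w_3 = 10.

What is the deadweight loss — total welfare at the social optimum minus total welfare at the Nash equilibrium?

∂u_i/∂c_i = α_i − 1, so village i contributes w_i if α_i > 1, else 0.
α_i > 1 for i ∈ {2}; NE contributions (0, 7, 0), G = 7.
W^NE = Σw_i − G^NE + (Σα_i)·G^NE = 37 + 1.16·7 = 45.12.
Planner: ∂(Σu_j)/∂c_i = Σα_j − 1 = 1.16 > 0, so everyone contributes w_i; G^SO = 37, W^SO = 37 + 1.16·37 = 79.92.
Deadweight loss = 34.8.

34.8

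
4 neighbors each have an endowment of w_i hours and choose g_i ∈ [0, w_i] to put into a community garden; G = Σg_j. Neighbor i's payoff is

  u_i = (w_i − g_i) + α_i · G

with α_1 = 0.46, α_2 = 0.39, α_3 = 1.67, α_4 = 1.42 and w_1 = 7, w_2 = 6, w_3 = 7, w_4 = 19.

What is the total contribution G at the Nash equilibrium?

∂u_i/∂g_i = α_i − 1, so neighbor i contributes w_i if α_i > 1, else 0.
α_i > 1 for i ∈ {3, 4}; NE contributions (0, 0, 7, 19), G = 26.

26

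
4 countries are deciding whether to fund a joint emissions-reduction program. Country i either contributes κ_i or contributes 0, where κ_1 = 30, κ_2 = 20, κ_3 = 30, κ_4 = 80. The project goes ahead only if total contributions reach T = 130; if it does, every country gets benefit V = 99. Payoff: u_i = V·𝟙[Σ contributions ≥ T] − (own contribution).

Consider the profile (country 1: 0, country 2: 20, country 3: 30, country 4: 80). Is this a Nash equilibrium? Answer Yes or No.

Yes

Total = 130 ≥ 130: provided.
Country 1 (pledges 0, payoff 99): pledging 30 → total 160, payoff 69. No gain.
Country 2 (pledges 20, payoff 79): dropping to 0 → total 110, payoff 0. No gain.
Country 3 (pledges 30, payoff 69): dropping to 0 → total 100, payoff 0. No gain.
Country 4 (pledges 80, payoff 19): dropping to 0 → total 50, payoff 0. No gain.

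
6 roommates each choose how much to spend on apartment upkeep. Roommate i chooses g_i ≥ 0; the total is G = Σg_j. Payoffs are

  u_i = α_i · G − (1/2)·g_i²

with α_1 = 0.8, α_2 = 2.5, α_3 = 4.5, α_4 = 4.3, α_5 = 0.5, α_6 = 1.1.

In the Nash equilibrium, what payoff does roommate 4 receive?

Roommate i's FOC: ∂u_i/∂g_i = α_i − g_i = 0, so g_i* = α_i.
NE contributions = (0.8, 2.5, 4.5, 4.3, 0.5, 1.1); G = 13.7.
u_4 = α_4·G − ½·(g_4)² = 4.3·13.7 − ½·4.3² = 49.665.

49.665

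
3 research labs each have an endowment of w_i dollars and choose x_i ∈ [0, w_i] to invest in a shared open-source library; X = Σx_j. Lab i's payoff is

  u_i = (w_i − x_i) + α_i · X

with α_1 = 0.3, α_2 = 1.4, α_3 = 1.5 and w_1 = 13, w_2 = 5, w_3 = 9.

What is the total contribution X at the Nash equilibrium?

∂u_i/∂x_i = α_i − 1, so lab i contributes w_i if α_i > 1, else 0.
α_i > 1 for i ∈ {2, 3}; NE contributions (0, 5, 9), X = 14.

14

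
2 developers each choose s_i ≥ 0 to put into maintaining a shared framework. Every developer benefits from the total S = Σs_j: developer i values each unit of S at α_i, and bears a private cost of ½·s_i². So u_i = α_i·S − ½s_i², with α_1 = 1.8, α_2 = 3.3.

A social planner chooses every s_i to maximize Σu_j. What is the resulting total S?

10.2

Planner FOC: ∂(Σu_j)/∂s_i = (Σα_j) − s_i = 0, so s_i^SO = Σα_j = 5.1 for every i; S^SO = 10.2.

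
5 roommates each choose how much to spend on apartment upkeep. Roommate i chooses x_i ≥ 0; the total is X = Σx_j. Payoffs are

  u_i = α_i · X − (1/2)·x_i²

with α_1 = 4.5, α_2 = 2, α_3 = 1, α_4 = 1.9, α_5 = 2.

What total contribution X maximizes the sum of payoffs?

57

Planner FOC: ∂(Σu_j)/∂x_i = (Σα_j) − x_i = 0, so x_i^SO = Σα_j = 11.4 for every i; X^SO = 57.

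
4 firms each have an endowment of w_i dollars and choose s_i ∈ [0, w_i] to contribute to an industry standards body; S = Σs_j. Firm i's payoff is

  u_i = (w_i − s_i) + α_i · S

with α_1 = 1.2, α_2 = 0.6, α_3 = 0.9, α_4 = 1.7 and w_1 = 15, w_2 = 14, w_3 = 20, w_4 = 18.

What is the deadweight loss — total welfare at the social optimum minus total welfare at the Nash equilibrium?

∂u_i/∂s_i = α_i − 1, so firm i contributes w_i if α_i > 1, else 0.
α_i > 1 for i ∈ {1, 4}; NE contributions (15, 0, 0, 18), S = 33.
W^NE = Σw_i − S^NE + (Σα_i)·S^NE = 67 + 3.4·33 = 179.2.
Planner: ∂(Σu_j)/∂s_i = Σα_j − 1 = 3.4 > 0, so everyone contributes w_i; S^SO = 67, W^SO = 67 + 3.4·67 = 294.8.
Deadweight loss = 115.6.

115.6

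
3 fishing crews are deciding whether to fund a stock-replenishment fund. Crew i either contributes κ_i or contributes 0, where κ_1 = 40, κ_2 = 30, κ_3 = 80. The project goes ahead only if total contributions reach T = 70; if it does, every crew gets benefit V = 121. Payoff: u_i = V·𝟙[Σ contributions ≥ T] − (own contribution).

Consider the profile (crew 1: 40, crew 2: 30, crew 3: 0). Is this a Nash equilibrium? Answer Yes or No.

Yes

Total = 70 ≥ 70: provided.
Crew 1 (pledges 40, payoff 81): dropping to 0 → total 30, payoff 0. No gain.
Crew 2 (pledges 30, payoff 91): dropping to 0 → total 40, payoff 0. No gain.
Crew 3 (pledges 0, payoff 121): pledging 80 → total 150, payoff 41. No gain.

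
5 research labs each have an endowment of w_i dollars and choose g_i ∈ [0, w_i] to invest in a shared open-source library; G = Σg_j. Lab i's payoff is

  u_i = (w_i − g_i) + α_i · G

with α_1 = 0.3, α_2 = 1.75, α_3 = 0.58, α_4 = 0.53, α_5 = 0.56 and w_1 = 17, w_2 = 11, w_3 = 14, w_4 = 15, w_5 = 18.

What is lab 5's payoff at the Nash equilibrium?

24.16

∂u_i/∂g_i = α_i − 1, so lab i contributes w_i if α_i > 1, else 0.
α_i > 1 for i ∈ {2}; NE contributions (0, 11, 0, 0, 0), G = 11.
u_5 = (18 − 0) + 0.56·11 = 24.16.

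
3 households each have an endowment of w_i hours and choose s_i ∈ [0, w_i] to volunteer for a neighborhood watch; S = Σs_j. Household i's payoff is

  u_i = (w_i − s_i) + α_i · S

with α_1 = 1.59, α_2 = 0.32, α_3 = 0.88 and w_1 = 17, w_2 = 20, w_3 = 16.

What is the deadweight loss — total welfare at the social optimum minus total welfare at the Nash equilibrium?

64.44

∂u_i/∂s_i = α_i − 1, so household i contributes w_i if α_i > 1, else 0.
α_i > 1 for i ∈ {1}; NE contributions (17, 0, 0), S = 17.
W^NE = Σw_i − S^NE + (Σα_i)·S^NE = 53 + 1.79·17 = 83.43.
Planner: ∂(Σu_j)/∂s_i = Σα_j − 1 = 1.79 > 0, so everyone contributes w_i; S^SO = 53, W^SO = 53 + 1.79·53 = 147.87.
Deadweight loss = 64.44.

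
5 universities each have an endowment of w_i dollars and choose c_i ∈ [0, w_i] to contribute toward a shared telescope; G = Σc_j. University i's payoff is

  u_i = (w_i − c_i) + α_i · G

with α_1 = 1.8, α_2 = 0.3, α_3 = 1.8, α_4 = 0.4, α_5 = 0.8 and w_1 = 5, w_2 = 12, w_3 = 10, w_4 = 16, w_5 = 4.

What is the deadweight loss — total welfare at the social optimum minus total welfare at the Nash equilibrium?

∂u_i/∂c_i = α_i − 1, so university i contributes w_i if α_i > 1, else 0.
α_i > 1 for i ∈ {1, 3}; NE contributions (5, 0, 10, 0, 0), G = 15.
W^NE = Σw_i − G^NE + (Σα_i)·G^NE = 47 + 4.1·15 = 108.5.
Planner: ∂(Σu_j)/∂c_i = Σα_j − 1 = 4.1 > 0, so everyone contributes w_i; G^SO = 47, W^SO = 47 + 4.1·47 = 239.7.
Deadweight loss = 131.2.

131.2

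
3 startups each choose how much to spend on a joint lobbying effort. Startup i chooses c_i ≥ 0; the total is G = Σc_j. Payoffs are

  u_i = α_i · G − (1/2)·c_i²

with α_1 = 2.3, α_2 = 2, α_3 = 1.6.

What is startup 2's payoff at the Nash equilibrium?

9.8

Startup i's FOC: ∂u_i/∂c_i = α_i − c_i = 0, so c_i* = α_i.
NE contributions = (2.3, 2, 1.6); G = 5.9.
u_2 = α_2·G − ½·(c_2)² = 2·5.9 − ½·2² = 9.8.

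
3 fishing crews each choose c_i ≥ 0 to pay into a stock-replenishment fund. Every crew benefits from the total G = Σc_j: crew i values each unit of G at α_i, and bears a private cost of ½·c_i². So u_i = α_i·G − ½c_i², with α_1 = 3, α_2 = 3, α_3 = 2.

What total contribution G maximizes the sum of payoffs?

Planner FOC: ∂(Σu_j)/∂c_i = (Σα_j) − c_i = 0, so c_i^SO = Σα_j = 8 for every i; G^SO = 24.

24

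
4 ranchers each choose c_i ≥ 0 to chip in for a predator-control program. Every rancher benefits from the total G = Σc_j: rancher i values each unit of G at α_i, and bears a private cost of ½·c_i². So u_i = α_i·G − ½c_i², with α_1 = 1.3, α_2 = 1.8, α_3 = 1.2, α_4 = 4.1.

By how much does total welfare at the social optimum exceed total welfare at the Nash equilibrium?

82.15

Rancher i's FOC: ∂u_i/∂c_i = α_i − c_i = 0, so c_i* = α_i.
NE contributions = (1.3, 1.8, 1.2, 4.1); G = 8.4.
W^NE = (Σα)·G − ½Σα_i² = 8.4² − ½·23.18 = 58.97.
Planner sets c_i = Σα_j = 8.4 for every i, so G^SO = 4·8.4 = 33.6.
W^SO = (Σα)·G^SO − ½·4·(Σα)² = (4/2)·8.4² = 141.12.
Deadweight loss = W^SO − W^NE = 82.15.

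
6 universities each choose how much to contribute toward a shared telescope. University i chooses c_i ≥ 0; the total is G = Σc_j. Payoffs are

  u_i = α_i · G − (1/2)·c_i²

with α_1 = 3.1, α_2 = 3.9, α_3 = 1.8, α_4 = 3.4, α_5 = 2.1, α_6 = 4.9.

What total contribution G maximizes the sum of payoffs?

Planner FOC: ∂(Σu_j)/∂c_i = (Σα_j) − c_i = 0, so c_i^SO = Σα_j = 19.2 for every i; G^SO = 115.2.

115.2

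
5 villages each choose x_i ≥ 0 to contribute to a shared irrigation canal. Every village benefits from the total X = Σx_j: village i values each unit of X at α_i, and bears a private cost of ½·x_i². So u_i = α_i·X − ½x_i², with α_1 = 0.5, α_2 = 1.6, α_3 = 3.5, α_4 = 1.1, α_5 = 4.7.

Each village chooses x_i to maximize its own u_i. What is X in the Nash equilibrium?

11.4

Village i's FOC: ∂u_i/∂x_i = α_i − x_i = 0, so x_i* = α_i.
NE contributions = (0.5, 1.6, 3.5, 1.1, 4.7); X = 11.4.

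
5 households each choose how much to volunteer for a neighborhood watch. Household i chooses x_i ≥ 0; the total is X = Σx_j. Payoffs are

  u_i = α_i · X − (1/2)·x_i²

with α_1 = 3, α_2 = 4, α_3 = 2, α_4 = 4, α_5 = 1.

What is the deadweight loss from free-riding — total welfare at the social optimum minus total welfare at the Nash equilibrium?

317

Household i's FOC: ∂u_i/∂x_i = α_i − x_i = 0, so x_i* = α_i.
NE contributions = (3, 4, 2, 4, 1); X = 14.
W^NE = (Σα)·X − ½Σα_i² = 14² − ½·46 = 173.
Planner sets x_i = Σα_j = 14 for every i, so X^SO = 5·14 = 70.
W^SO = (Σα)·X^SO − ½·5·(Σα)² = (5/2)·14² = 490.
Deadweight loss = W^SO − W^NE = 317.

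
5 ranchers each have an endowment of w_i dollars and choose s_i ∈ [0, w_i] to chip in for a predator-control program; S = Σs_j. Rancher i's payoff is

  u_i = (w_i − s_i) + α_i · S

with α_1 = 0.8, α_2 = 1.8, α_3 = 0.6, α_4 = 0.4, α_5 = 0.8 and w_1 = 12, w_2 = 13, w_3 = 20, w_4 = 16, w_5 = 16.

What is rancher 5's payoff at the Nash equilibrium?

26.4

∂u_i/∂s_i = α_i − 1, so rancher i contributes w_i if α_i > 1, else 0.
α_i > 1 for i ∈ {2}; NE contributions (0, 13, 0, 0, 0), S = 13.
u_5 = (16 − 0) + 0.8·13 = 26.4.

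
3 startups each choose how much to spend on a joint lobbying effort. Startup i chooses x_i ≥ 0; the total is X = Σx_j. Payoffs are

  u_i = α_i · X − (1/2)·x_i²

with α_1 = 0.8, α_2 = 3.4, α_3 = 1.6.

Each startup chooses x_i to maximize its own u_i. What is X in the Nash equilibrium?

5.8

Startup i's FOC: ∂u_i/∂x_i = α_i − x_i = 0, so x_i* = α_i.
NE contributions = (0.8, 3.4, 1.6); X = 5.8.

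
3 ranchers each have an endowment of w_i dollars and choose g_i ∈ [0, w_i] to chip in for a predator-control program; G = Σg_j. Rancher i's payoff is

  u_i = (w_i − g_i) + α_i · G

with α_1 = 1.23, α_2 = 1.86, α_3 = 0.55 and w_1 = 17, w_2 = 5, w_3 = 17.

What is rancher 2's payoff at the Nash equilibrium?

∂u_i/∂g_i = α_i − 1, so rancher i contributes w_i if α_i > 1, else 0.
α_i > 1 for i ∈ {1, 2}; NE contributions (17, 5, 0), G = 22.
u_2 = (5 − 5) + 1.86·22 = 40.92.

40.92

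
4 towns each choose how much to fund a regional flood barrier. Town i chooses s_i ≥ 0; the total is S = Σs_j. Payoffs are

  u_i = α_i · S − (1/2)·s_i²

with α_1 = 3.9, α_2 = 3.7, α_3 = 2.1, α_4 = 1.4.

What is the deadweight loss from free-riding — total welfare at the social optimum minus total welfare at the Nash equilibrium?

140.845

Town i's FOC: ∂u_i/∂s_i = α_i − s_i = 0, so s_i* = α_i.
NE contributions = (3.9, 3.7, 2.1, 1.4); S = 11.1.
W^NE = (Σα)·S − ½Σα_i² = 11.1² − ½·35.27 = 105.575.
Planner sets s_i = Σα_j = 11.1 for every i, so S^SO = 4·11.1 = 44.4.
W^SO = (Σα)·S^SO − ½·4·(Σα)² = (4/2)·11.1² = 246.42.
Deadweight loss = W^SO − W^NE = 140.845.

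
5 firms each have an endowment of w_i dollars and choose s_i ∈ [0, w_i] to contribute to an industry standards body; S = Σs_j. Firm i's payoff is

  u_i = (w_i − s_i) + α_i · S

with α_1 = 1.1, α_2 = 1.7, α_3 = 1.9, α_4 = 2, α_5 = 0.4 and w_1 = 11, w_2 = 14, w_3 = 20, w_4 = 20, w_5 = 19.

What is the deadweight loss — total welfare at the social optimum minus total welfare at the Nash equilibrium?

∂u_i/∂s_i = α_i − 1, so firm i contributes w_i if α_i > 1, else 0.
α_i > 1 for i ∈ {1, 2, 3, 4}; NE contributions (11, 14, 20, 20, 0), S = 65.
W^NE = Σw_i − S^NE + (Σα_i)·S^NE = 84 + 6.1·65 = 480.5.
Planner: ∂(Σu_j)/∂s_i = Σα_j − 1 = 6.1 > 0, so everyone contributes w_i; S^SO = 84, W^SO = 84 + 6.1·84 = 596.4.
Deadweight loss = 115.9.

115.9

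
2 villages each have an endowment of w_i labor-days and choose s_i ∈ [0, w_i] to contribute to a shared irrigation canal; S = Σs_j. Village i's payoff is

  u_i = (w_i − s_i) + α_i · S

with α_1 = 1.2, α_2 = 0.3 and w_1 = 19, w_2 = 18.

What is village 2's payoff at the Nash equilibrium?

23.7

∂u_i/∂s_i = α_i − 1, so village i contributes w_i if α_i > 1, else 0.
α_i > 1 for i ∈ {1}; NE contributions (19, 0), S = 19.
u_2 = (18 − 0) + 0.3·19 = 23.7.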